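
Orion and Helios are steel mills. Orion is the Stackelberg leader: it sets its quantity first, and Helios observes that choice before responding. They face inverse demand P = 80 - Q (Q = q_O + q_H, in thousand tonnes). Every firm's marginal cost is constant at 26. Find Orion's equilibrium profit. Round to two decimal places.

364.50

Solve by backward induction. Given q_O, the follower Helios maximises π_H = (80 - q_O - q_H)q_H - 26q_H.
Follower FOC: 54 - q_O - 2q_H = 0, so q_H(q_O) = (54 - q_O)/2.
The leader anticipates this reaction. Substituting into P = 80 - Q gives P = 53 - (1/2)q_O, so π_O = (53 - (1/2)q_O)q_O - 26q_O.
The leader's first-order condition 27 - q_O = 0 yields q_O = 27.
Then q_H = (54 - 27)/2 = 27/2.
Price P = 80 - 81/2 = 79/2.
Orion's profit: (79/2 - 26)·27 = 729/2.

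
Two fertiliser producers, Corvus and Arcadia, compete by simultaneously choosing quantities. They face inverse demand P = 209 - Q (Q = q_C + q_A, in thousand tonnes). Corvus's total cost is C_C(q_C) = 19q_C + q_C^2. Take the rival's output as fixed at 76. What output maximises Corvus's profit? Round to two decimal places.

With the rival's output fixed at 76, Corvus's profit is π_C = (209 - 76 - q_C)q_C - (19q_C + q_C²) = (133 - q_C)q_C - (19q_C + q_C²).
∂π_C/∂q_C = 114 - 4q_C = 0, so q_C = 57/2.

28.50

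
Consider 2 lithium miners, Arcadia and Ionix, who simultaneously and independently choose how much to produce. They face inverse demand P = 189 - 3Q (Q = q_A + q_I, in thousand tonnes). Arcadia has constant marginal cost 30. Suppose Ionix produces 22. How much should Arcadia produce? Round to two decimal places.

With the rival's output fixed at 22, Arcadia's profit is π_A = (189 - 3·22 - 3q_A)q_A - (30q_A) = (123 - 3q_A)q_A - (30q_A).
∂π_A/∂q_A = 93 - 6q_A = 0, so q_A = 31/2.

15.50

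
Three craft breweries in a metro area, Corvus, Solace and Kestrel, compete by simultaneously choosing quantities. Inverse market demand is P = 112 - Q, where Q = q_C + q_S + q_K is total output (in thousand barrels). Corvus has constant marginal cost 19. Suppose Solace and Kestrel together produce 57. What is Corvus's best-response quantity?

With rivals' combined output fixed at 57, Corvus's profit is π_C = (112 - 57 - q_C)q_C - (19q_C) = (55 - q_C)q_C - (19q_C).
∂π_C/∂q_C = 36 - 2q_C = 0, so q_C = 18.

18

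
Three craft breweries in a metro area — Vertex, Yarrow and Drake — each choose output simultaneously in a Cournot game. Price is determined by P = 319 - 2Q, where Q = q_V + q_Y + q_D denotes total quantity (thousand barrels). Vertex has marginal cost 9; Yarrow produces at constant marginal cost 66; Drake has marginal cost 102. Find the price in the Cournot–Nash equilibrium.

Vertex's profit: π_V = (319 - 2Q)q_V - (9q_V). Setting ∂π_V/∂q_V = 0: 310 - 4q_V - 2(q_Y + q_D) = 0.
Yarrow's first-order condition: 253 - 4q_Y - 2(q_V + q_D) = 0.
Drake's profit: π_D = (319 - 2Q)q_D - (102q_D). Setting ∂π_D/∂q_D = 0: 217 - 4q_D - 2(q_V + q_Y) = 0.
Adding the 3 first-order conditions: 780 − 8Q = 0, so Q = 195/2.
Back-substituting: q_V = (310 − 195)/2 = 115/2, q_Y = (253 − 195)/2 = 29, q_D = (217 − 195)/2 = 11.
Total output Q = 195/2, so price P = 319 - 2·(195/2) = 124.

124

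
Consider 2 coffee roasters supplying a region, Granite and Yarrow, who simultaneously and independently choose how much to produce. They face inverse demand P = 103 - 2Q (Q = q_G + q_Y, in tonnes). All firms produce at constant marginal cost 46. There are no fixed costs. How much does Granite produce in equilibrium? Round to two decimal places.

9.50

A representative firm's profit is π_i = q_i(103 - 2Q) - 46q_i.
Setting ∂π_i/∂q_i = 0 with rivals' quantities fixed: 57 - 4q_i - 2q_j = 0.
With identical firms every q_j equals q_i, so q_j = q_i and 57 = 6q_i, giving q_i = 19/2.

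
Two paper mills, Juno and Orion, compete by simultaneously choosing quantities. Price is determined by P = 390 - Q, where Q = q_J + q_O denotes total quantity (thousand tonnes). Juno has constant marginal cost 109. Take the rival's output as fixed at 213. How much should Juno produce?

34

With the rival's output fixed at 213, Juno's profit is π_J = (390 - 213 - q_J)q_J - (109q_J) = (177 - q_J)q_J - (109q_J).
∂π_J/∂q_J = 68 - 2q_J = 0, so q_J = 34.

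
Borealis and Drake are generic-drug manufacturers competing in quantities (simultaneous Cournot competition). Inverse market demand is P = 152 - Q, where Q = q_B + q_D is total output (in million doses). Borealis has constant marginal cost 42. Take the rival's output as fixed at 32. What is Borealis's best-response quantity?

39

With the rival's output fixed at 32, Borealis's profit is π_B = (152 - 32 - q_B)q_B - (42q_B) = (120 - q_B)q_B - (42q_B).
∂π_B/∂q_B = 78 - 2q_B = 0, so q_B = 39.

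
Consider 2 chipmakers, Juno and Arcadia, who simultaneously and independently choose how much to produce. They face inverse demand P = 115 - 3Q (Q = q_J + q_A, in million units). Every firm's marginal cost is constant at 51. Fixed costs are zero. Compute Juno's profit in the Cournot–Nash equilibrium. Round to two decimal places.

151.70

A representative firm's profit is π_i = q_i(115 - 3Q) - 51q_i.
Setting ∂π_i/∂q_i = 0 with rivals' quantities fixed: 64 - 6q_i - 3q_j = 0.
With identical firms every q_j equals q_i, so q_j = q_i and 64 = 9q_i, giving q_i = 64/9.
Price P = 115 - 3·(128/9) = 217/3.
Juno's profit: (217/3 - 51)·(64/9) = 151.7037.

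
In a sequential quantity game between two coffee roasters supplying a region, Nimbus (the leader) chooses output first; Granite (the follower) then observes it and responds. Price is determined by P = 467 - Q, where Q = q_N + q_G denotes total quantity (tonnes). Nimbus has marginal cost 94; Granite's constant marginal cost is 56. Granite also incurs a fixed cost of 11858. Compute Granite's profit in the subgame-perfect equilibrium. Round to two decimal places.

Solve by backward induction. Given q_N, the follower Granite maximises π_G = (467 - q_N - q_G)q_G - 56q_G.
Follower FOC: 411 - q_N - 2q_G = 0, so q_G(q_N) = (411 - q_N)/2.
Nimbus substitutes q_G(q_N) into its own profit: π_N = q_N(467 - q_N - (411 - q_N)/2) - 94q_N = (523/2 - (1/2)q_N)q_N - 94q_N.
Leader FOC: 335/2 - q_N = 0, so q_N = 335/2.
Then q_G = (411 - 335/2)/2 = 487/4.
Price P = 467 - 1157/4 = 711/4.
Granite's profit: (711/4 - 56)·(487/4) - 11858 = 2965.0625.

2965.06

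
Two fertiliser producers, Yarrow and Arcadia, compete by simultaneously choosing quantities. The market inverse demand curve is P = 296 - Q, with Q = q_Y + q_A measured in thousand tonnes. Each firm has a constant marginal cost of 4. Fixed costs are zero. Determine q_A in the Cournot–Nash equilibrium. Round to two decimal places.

97.33

A representative firm's profit is π_i = q_i(296 - Q) - 4q_i.
First-order condition (treating rivals' output as given): 292 - 2q_i - q_j = 0.
With identical firms every q_j equals q_i, so q_j = q_i and 292 = 3q_i, giving q_i = 292/3.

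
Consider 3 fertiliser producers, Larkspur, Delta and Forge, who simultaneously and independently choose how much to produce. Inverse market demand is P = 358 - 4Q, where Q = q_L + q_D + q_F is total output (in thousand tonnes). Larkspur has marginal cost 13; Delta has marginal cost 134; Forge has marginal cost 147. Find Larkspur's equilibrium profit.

Larkspur's profit: π_L = (358 - 4Q)q_L - (13q_L). Setting ∂π_L/∂q_L = 0: 345 - 8q_L - 4(q_D + q_F) = 0.
Delta's first-order condition: 224 - 8q_D - 4(q_L + q_F) = 0.
Forge's profit: π_F = (358 - 4Q)q_F - (147q_F). Setting ∂π_F/∂q_F = 0: 211 - 8q_F - 4(q_L + q_D) = 0.
Adding the 3 conditions: 780 − 8Q − 8Q = 0, i.e. Q = 195/4.
Back-substituting: q_L = (345 − 195)/4 = 75/2, q_D = (224 − 195)/4 = 29/4, q_F = (211 − 195)/4 = 4.
Price P = 358 - 4·(195/4) = 163.
Larkspur's profit: (163 - 13)·(75/2) = 5625.

5625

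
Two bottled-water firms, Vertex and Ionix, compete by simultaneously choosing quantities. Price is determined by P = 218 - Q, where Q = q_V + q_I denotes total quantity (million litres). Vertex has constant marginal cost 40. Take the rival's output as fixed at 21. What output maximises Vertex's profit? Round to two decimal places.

With the rival's output fixed at 21, Vertex's profit is π_V = (218 - 21 - q_V)q_V - (40q_V) = (197 - q_V)q_V - (40q_V).
∂π_V/∂q_V = 157 - 2q_V = 0, so q_V = 157/2.

78.50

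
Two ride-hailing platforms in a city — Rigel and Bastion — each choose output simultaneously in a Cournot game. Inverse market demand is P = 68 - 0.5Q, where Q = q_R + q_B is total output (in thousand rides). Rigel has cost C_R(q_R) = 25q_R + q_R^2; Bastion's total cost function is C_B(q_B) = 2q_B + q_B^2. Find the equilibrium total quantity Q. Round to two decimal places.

Rigel's profit: π_R = (68 - 0.5Q)q_R - (25q_R + q_R²). Setting ∂π_R/∂q_R = 0: 43 - 3q_R - (1/2)(q_B) = 0.
Bastion's profit: π_B = (68 - 0.5Q)q_B - (2q_B + q_B²). Setting ∂π_B/∂q_B = 0: 66 - 3q_B - (1/2)(q_R) = 0.
Best responses: q_R = (43 - (1/2)q_B)/3, q_B = (66 - (1/2)q_R)/3.
Solving the pair: q_R = 384/35, q_B = 706/35.
Total output Q = 384/35 + 706/35 = 218/7.

31.14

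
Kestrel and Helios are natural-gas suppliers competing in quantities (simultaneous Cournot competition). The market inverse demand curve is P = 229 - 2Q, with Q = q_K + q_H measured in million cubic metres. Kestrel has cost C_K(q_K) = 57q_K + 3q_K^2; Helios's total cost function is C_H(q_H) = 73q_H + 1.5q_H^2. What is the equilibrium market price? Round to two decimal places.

Kestrel's profit: π_K = (229 - 2Q)q_K - (57q_K + 3q_K²). Setting ∂π_K/∂q_K = 0: 172 - 10q_K - 2(q_H) = 0.
Helios's profit: π_H = (229 - 2Q)q_H - (73q_H + (3/2)q_H²). Setting ∂π_H/∂q_H = 0: 156 - 7q_H - 2(q_K) = 0.
Best responses: q_K = (172 - 2q_H)/10, q_H = (156 - 2q_K)/7.
Substituting one into the other gives q_K = 446/33 and q_H = 608/33.
Total output Q = 1054/33, so price P = 229 - 2·(1054/33) = 165.1212.

165.12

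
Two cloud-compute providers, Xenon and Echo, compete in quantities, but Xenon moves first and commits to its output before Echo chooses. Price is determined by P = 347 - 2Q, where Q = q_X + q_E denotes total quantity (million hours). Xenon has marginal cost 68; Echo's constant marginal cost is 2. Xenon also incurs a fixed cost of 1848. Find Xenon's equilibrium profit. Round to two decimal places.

Solve by backward induction. Given q_X, the follower Echo maximises π_E = (347 - 2q_X - 2q_E)q_E - 2q_E.
Setting the follower's marginal profit to zero, 345 - 2q_X - 4q_E = 0, i.e. q_E = (345 - 2q_X)/4.
The leader anticipates this reaction. Substituting into P = 347 - 2Q gives P = 349/2 - q_X, so π_X = (349/2 - q_X)q_X - 68q_X.
Leader FOC: 213/2 - 2q_X = 0, so q_X = 213/4.
Then q_E = (345 - 2·(213/4))/4 = 477/8.
Price P = 347 - 2·(903/8) = 485/4.
Xenon's profit: (485/4 - 68)·(213/4) - 1848 = 987.5625.

987.56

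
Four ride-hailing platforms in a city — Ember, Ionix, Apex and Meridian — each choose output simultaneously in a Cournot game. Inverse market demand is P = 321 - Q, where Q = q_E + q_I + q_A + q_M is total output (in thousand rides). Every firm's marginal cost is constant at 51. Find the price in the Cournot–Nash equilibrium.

105

Each firm earns π_i = (321 - Q)q_i - 51q_i.
First-order condition (treating rivals' output as given): 270 - 2q_i - Σ_{j≠i} q_j = 0.
By symmetry each firm produces the same amount; substituting Σ_{j≠i} q_j = 3q_i yields q_i = 270/5 = 54.
Total output Q = 216, so price P = 321 - 216 = 105.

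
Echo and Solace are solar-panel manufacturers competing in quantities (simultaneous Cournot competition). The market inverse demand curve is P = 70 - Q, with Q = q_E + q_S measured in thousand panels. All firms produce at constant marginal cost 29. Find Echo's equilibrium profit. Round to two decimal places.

Each firm earns π_i = (70 - Q)q_i - 29q_i.
First-order condition (treating rivals' output as given): 41 - 2q_i - q_j = 0.
By symmetry each firm produces the same amount; substituting q_j = q_i yields q_i = 41/3.
Price P = 70 - 82/3 = 128/3.
Echo's profit: (128/3 - 29)·(41/3) = 1681/9.

186.78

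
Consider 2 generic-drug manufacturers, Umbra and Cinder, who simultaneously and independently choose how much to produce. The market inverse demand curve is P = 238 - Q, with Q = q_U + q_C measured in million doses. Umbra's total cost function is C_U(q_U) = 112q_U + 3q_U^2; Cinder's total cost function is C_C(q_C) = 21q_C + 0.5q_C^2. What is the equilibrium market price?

Umbra's profit: π_U = (238 - Q)q_U - (112q_U + 3q_U²). Setting ∂π_U/∂q_U = 0: 126 - 8q_U - (q_C) = 0.
Cinder's first-order condition: 217 - 3q_C - (q_U) = 0.
Rearranging gives the reaction functions q_U = (126 - q_C)/8 and q_C = (217 - q_U)/3.
Solving the pair: q_U = 7, q_C = 70.
Total output Q = 77, so price P = 238 - 77 = 161.

161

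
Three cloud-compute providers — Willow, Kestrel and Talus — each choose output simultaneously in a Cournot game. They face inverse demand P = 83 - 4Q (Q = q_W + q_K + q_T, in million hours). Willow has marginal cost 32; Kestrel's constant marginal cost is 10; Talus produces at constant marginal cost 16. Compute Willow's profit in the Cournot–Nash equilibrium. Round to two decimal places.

2.64

Willow's profit: π_W = (83 - 4Q)q_W - (32q_W). Setting ∂π_W/∂q_W = 0: 51 - 8q_W - 4(q_K + q_T) = 0.
Kestrel's first-order condition: 73 - 8q_K - 4(q_W + q_T) = 0.
Talus's profit: π_T = (83 - 4Q)q_T - (16q_T). Setting ∂π_T/∂q_T = 0: 67 - 8q_T - 4(q_W + q_K) = 0.
Adding the 3 first-order conditions: 191 − 16Q = 0, so Q = 191/16.
Back-substituting: q_W = (51 − 191/4)/4 = 13/16, q_K = (73 − 191/4)/4 = 101/16, q_T = (67 − 191/4)/4 = 77/16.
Price P = 83 - 4·(191/16) = 141/4.
Willow's profit: (141/4 - 32)·(13/16) = 169/64.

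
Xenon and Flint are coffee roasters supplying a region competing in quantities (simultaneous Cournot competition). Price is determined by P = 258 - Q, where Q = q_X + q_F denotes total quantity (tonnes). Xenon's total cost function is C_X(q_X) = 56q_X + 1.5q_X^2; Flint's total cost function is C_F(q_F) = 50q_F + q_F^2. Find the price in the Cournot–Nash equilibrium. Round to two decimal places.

Xenon's profit: π_X = (258 - Q)q_X - (56q_X + (3/2)q_X²). Setting ∂π_X/∂q_X = 0: 202 - 5q_X - (q_F) = 0.
Flint's first-order condition: 208 - 4q_F - (q_X) = 0.
Best responses: q_X = (202 - q_F)/5, q_F = (208 - q_X)/4.
Solving the pair: q_X = 600/19, q_F = 838/19.
Total output Q = 1438/19, so price P = 258 - 1438/19 = 182.3158.

182.32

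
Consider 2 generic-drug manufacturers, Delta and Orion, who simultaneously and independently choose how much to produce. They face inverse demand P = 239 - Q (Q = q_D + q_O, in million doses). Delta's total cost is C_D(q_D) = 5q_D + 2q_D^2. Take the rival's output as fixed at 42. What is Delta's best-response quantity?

32

With the rival's output fixed at 42, Delta's profit is π_D = (239 - 42 - q_D)q_D - (5q_D + 2q_D²) = (197 - q_D)q_D - (5q_D + 2q_D²).
∂π_D/∂q_D = 192 - 6q_D = 0, so q_D = 32.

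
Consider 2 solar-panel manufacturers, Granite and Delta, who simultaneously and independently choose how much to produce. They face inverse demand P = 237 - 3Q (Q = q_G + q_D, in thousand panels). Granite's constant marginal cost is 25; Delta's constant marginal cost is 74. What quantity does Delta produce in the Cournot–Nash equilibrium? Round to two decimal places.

Granite's profit: π_G = (237 - 3Q)q_G - (25q_G). Setting ∂π_G/∂q_G = 0: 212 - 6q_G - 3(q_D) = 0.
Delta's first-order condition: 163 - 6q_D - 3(q_G) = 0.
Best responses: q_G = (212 - 3q_D)/6, q_D = (163 - 3q_G)/6.
Solving the pair: q_G = 29, q_D = 38/3.

12.67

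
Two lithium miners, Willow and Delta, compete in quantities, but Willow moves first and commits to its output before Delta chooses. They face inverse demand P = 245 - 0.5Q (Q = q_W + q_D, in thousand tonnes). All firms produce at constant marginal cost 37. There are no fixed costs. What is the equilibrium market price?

89

Solve by backward induction. Given q_W, the follower Delta maximises π_D = (245 - (1/2)q_W - (1/2)q_D)q_D - 37q_D.
Follower FOC: 208 - (1/2)q_W - q_D = 0, so q_D(q_W) = (208 - (1/2)q_W).
The leader anticipates this reaction. Substituting into P = 245 - 0.5Q gives P = 141 - (1/4)q_W, so π_W = (141 - (1/4)q_W)q_W - 37q_W.
Maximising: ∂π_W/∂q_W = 104 - (1/2)q_W = 0, giving q_W = 208.
Then q_D = (208 - (1/2)·208) = 104.
Total output Q = 312, so price P = 245 - (1/2)·312 = 89.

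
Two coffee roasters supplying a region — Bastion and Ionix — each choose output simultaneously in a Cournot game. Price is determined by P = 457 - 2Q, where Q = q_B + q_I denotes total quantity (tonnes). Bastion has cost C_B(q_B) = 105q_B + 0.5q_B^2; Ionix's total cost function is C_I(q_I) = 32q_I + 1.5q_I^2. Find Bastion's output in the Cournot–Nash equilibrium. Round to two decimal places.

Bastion's profit: π_B = (457 - 2Q)q_B - (105q_B + (1/2)q_B²). Setting ∂π_B/∂q_B = 0: 352 - 5q_B - 2(q_I) = 0.
Ionix's profit: π_I = (457 - 2Q)q_I - (32q_I + (3/2)q_I²). Setting ∂π_I/∂q_I = 0: 425 - 7q_I - 2(q_B) = 0.
Best responses: q_B = (352 - 2q_I)/5, q_I = (425 - 2q_B)/7.
Substituting one into the other gives q_B = 1614/31 and q_I = 1421/31.

52.06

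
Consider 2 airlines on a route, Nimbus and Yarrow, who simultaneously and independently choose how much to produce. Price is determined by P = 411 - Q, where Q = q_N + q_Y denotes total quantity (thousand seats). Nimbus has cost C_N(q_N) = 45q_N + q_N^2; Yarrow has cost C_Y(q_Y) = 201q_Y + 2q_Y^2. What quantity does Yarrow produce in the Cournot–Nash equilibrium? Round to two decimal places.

20.61

Nimbus's profit: π_N = (411 - Q)q_N - (45q_N + q_N²). Setting ∂π_N/∂q_N = 0: 366 - 4q_N - (q_Y) = 0.
Yarrow's first-order condition: 210 - 6q_Y - (q_N) = 0.
Best responses: q_N = (366 - q_Y)/4, q_Y = (210 - q_N)/6.
Solving the pair: q_N = 1986/23, q_Y = 474/23.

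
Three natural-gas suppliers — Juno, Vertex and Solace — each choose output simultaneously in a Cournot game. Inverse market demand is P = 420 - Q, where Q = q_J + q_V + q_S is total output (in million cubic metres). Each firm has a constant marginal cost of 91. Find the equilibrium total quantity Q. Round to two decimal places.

A representative firm's profit is π_i = q_i(420 - Q) - 91q_i.
Setting ∂π_i/∂q_i = 0 with rivals' quantities fixed: 329 - 2q_i - Σ_{j≠i} q_j = 0.
With identical firms every q_j equals q_i, so Σ_{j≠i} q_j = 2q_i and 329 = 4q_i, giving q_i = 329/4.
Total output Q = 329/4 + 329/4 + 329/4 = 987/4.

246.75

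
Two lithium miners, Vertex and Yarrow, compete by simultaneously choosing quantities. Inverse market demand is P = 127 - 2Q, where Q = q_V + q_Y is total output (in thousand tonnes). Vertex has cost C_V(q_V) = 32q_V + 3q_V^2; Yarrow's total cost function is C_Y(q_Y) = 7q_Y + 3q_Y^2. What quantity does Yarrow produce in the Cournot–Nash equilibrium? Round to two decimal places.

Vertex's profit: π_V = (127 - 2Q)q_V - (32q_V + 3q_V²). Setting ∂π_V/∂q_V = 0: 95 - 10q_V - 2(q_Y) = 0.
Yarrow's profit: π_Y = (127 - 2Q)q_Y - (7q_Y + 3q_Y²). Setting ∂π_Y/∂q_Y = 0: 120 - 10q_Y - 2(q_V) = 0.
Rearranging gives the reaction functions q_V = (95 - 2q_Y)/10 and q_Y = (120 - 2q_V)/10.
Substituting one into the other gives q_V = 355/48 and q_Y = 505/48.

10.52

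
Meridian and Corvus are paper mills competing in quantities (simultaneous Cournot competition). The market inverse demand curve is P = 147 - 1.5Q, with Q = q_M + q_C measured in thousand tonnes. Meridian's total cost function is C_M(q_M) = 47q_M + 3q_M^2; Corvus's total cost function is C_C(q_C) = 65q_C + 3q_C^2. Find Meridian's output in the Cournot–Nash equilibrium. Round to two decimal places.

Meridian's profit: π_M = (147 - 1.5Q)q_M - (47q_M + 3q_M²). Setting ∂π_M/∂q_M = 0: 100 - 9q_M - (3/2)(q_C) = 0.
Corvus's profit: π_C = (147 - 1.5Q)q_C - (65q_C + 3q_C²). Setting ∂π_C/∂q_C = 0: 82 - 9q_C - (3/2)(q_M) = 0.
So q_M = (100 - (3/2)q_C)/9 and q_C = (82 - (3/2)q_M)/9.
Substituting one into the other gives q_M = 148/15 and q_C = 112/15.

9.87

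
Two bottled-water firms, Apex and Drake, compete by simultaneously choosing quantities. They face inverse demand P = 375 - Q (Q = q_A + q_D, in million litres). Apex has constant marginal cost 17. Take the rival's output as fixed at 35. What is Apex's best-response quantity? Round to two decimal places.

161.50

With the rival's output fixed at 35, Apex's profit is π_A = (375 - 35 - q_A)q_A - (17q_A) = (340 - q_A)q_A - (17q_A).
∂π_A/∂q_A = 323 - 2q_A = 0, so q_A = 323/2.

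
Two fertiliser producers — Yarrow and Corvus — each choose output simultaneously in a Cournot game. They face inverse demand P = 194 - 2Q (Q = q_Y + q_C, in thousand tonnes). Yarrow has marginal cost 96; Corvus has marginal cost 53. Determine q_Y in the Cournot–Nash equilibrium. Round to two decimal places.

9.17

Yarrow's profit: π_Y = (194 - 2Q)q_Y - (96q_Y). Setting ∂π_Y/∂q_Y = 0: 98 - 4q_Y - 2(q_C) = 0.
Corvus's profit: π_C = (194 - 2Q)q_C - (53q_C). Setting ∂π_C/∂q_C = 0: 141 - 4q_C - 2(q_Y) = 0.
Best responses: q_Y = (98 - 2q_C)/4, q_C = (141 - 2q_Y)/4.
Solving the pair: q_Y = 55/6, q_C = 92/3.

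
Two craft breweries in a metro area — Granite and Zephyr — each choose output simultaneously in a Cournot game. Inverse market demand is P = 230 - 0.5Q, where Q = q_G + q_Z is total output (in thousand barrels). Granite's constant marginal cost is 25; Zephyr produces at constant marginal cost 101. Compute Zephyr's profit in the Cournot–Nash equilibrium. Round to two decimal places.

624.22

Granite's profit: π_G = (230 - 0.5Q)q_G - (25q_G). Setting ∂π_G/∂q_G = 0: 205 - q_G - (1/2)(q_Z) = 0.
Zephyr's profit: π_Z = (230 - 0.5Q)q_Z - (101q_Z). Setting ∂π_Z/∂q_Z = 0: 129 - q_Z - (1/2)(q_G) = 0.
Rearranging gives the reaction functions q_G = (205 - (1/2)q_Z) and q_Z = (129 - (1/2)q_G).
Substituting one into the other gives q_G = 562/3 and q_Z = 106/3.
Price P = 230 - (1/2)·(668/3) = 356/3.
Zephyr's profit: (356/3 - 101)·(106/3) = 624.2222.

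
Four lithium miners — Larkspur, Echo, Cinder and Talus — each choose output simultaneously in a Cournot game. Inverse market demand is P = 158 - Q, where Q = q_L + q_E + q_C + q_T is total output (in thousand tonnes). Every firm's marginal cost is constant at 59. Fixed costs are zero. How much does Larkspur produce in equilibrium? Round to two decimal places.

19.80

A representative firm's profit is π_i = q_i(158 - Q) - 59q_i.
First-order condition (treating rivals' output as given): 99 - 2q_i - Σ_{j≠i} q_j = 0.
By symmetry each firm produces the same amount; substituting Σ_{j≠i} q_j = 3q_i yields q_i = 99/5.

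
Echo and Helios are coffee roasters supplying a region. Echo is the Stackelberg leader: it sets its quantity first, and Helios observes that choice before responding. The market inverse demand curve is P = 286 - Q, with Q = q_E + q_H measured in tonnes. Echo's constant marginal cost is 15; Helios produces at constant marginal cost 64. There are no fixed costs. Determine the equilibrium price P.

95

The follower Helios best-responds to any q_E: π_H = (286 - Q)q_H - 64q_H.
Follower FOC: 222 - q_E - 2q_H = 0, so q_H(q_E) = (222 - q_E)/2.
Echo substitutes q_H(q_E) into its own profit: π_E = q_E(286 - q_E - (222 - q_E)/2) - 15q_E = (175 - (1/2)q_E)q_E - 15q_E.
Maximising: ∂π_E/∂q_E = 160 - q_E = 0, giving q_E = 160.
Then q_H = (222 - 160)/2 = 31.
Total output Q = 191, so price P = 286 - 191 = 95.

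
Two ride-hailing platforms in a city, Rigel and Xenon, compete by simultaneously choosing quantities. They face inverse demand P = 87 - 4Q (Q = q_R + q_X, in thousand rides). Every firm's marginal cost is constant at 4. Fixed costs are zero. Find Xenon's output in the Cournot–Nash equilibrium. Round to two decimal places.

6.92

A representative firm's profit is π_i = q_i(87 - 4Q) - 4q_i.
First-order condition (treating rivals' output as given): 83 - 8q_i - 4q_j = 0.
With identical firms every q_j equals q_i, so q_j = q_i and 83 = 12q_i, giving q_i = 83/12.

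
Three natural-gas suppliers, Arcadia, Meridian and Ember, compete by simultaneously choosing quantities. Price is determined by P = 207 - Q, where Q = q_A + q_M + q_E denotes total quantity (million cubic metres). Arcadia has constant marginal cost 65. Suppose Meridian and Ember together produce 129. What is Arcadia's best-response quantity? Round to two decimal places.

With rivals' combined output fixed at 129, Arcadia's profit is π_A = (207 - 129 - q_A)q_A - (65q_A) = (78 - q_A)q_A - (65q_A).
∂π_A/∂q_A = 13 - 2q_A = 0, so q_A = 13/2.

6.50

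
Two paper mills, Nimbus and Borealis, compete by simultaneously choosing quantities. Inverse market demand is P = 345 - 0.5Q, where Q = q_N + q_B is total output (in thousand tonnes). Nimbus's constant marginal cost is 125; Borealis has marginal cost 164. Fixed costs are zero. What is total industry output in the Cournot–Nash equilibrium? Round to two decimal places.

Nimbus's profit: π_N = (345 - 0.5Q)q_N - (125q_N). Setting ∂π_N/∂q_N = 0: 220 - q_N - (1/2)(q_B) = 0.
Borealis's profit: π_B = (345 - 0.5Q)q_B - (164q_B). Setting ∂π_B/∂q_B = 0: 181 - q_B - (1/2)(q_N) = 0.
Best responses: q_N = (220 - (1/2)q_B), q_B = (181 - (1/2)q_N).
Substituting one into the other gives q_N = 518/3 and q_B = 284/3.
Total output Q = 518/3 + 284/3 = 802/3.

267.33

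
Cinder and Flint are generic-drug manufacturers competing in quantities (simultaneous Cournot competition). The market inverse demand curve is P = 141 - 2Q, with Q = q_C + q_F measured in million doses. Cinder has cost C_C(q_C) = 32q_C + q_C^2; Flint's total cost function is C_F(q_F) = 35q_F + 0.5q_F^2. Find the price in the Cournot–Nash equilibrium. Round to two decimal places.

Cinder's profit: π_C = (141 - 2Q)q_C - (32q_C + q_C²). Setting ∂π_C/∂q_C = 0: 109 - 6q_C - 2(q_F) = 0.
Flint's first-order condition: 106 - 5q_F - 2(q_C) = 0.
Best responses: q_C = (109 - 2q_F)/6, q_F = (106 - 2q_C)/5.
Solving the pair: q_C = 333/26, q_F = 209/13.
Total output Q = 751/26, so price P = 141 - 2·(751/26) = 1082/13.

83.23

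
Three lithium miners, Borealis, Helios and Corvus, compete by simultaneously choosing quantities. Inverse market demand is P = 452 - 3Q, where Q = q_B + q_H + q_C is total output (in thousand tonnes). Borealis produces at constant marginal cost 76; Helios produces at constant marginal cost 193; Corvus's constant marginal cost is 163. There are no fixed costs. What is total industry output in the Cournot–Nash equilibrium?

77

Borealis's profit: π_B = (452 - 3Q)q_B - (76q_B). Setting ∂π_B/∂q_B = 0: 376 - 6q_B - 3(q_H + q_C) = 0.
Helios's first-order condition: 259 - 6q_H - 3(q_B + q_C) = 0.
Corvus's first-order condition: 289 - 6q_C - 3(q_B + q_H) = 0.
Summing all 3 equations gives 924 − 12Q = 0, hence Q = 77.
Back-substituting: q_B = (376 − 231)/3 = 145/3, q_H = (259 − 231)/3 = 28/3, q_C = (289 − 231)/3 = 58/3.
Total output Q = 145/3 + 28/3 + 58/3 = 77.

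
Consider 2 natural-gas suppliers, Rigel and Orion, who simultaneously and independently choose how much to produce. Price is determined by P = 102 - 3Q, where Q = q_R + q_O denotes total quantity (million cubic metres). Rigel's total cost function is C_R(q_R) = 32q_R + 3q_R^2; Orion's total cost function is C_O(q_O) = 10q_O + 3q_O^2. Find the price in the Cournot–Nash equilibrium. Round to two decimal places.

Rigel's profit: π_R = (102 - 3Q)q_R - (32q_R + 3q_R²). Setting ∂π_R/∂q_R = 0: 70 - 12q_R - 3(q_O) = 0.
Orion's first-order condition: 92 - 12q_O - 3(q_R) = 0.
Best responses: q_R = (70 - 3q_O)/12, q_O = (92 - 3q_R)/12.
Solving the pair: q_R = 188/45, q_O = 298/45.
Total output Q = 54/5, so price P = 102 - 3·(54/5) = 348/5.

69.60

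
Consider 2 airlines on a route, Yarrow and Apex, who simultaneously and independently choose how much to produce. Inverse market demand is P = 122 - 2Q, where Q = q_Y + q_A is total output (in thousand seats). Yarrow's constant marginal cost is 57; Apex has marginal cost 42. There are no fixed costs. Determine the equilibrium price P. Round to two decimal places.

Yarrow's profit: π_Y = (122 - 2Q)q_Y - (57q_Y). Setting ∂π_Y/∂q_Y = 0: 65 - 4q_Y - 2(q_A) = 0.
Apex's first-order condition: 80 - 4q_A - 2(q_Y) = 0.
So q_Y = (65 - 2q_A)/4 and q_A = (80 - 2q_Y)/4.
Solving the pair: q_Y = 25/3, q_A = 95/6.
Total output Q = 145/6, so price P = 122 - 2·(145/6) = 221/3.

73.67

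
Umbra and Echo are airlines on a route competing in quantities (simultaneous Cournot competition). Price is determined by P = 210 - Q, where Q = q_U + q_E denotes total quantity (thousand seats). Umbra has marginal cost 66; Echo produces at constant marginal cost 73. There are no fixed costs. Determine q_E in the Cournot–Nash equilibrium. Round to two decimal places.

Umbra's profit: π_U = (210 - Q)q_U - (66q_U). Setting ∂π_U/∂q_U = 0: 144 - 2q_U - (q_E) = 0.
Echo's profit: π_E = (210 - Q)q_E - (73q_E). Setting ∂π_E/∂q_E = 0: 137 - 2q_E - (q_U) = 0.
So q_U = (144 - q_E)/2 and q_E = (137 - q_U)/2.
Solving the pair: q_U = 151/3, q_E = 130/3.

43.33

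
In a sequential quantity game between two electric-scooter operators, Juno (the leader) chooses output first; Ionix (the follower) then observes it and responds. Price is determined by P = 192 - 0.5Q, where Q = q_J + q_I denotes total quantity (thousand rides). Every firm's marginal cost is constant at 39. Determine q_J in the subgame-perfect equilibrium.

Solve by backward induction. Given q_J, the follower Ionix maximises π_I = (192 - (1/2)q_J - (1/2)q_I)q_I - 39q_I.
Follower FOC: 153 - (1/2)q_J - q_I = 0, so q_I(q_J) = (153 - (1/2)q_J).
The leader anticipates this reaction. Substituting into P = 192 - 0.5Q gives P = 231/2 - (1/4)q_J, so π_J = (231/2 - (1/4)q_J)q_J - 39q_J.
The leader's first-order condition 153/2 - (1/2)q_J = 0 yields q_J = 153.
Then q_I = (153 - (1/2)·153) = 153/2.

153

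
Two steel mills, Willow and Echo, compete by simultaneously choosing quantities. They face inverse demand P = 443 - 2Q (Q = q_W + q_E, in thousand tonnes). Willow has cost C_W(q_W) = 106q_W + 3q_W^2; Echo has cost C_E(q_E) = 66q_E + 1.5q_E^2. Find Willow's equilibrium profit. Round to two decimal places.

2956.87

Willow's profit: π_W = (443 - 2Q)q_W - (106q_W + 3q_W²). Setting ∂π_W/∂q_W = 0: 337 - 10q_W - 2(q_E) = 0.
Echo's profit: π_E = (443 - 2Q)q_E - (66q_E + (3/2)q_E²). Setting ∂π_E/∂q_E = 0: 377 - 7q_E - 2(q_W) = 0.
So q_W = (337 - 2q_E)/10 and q_E = (377 - 2q_W)/7.
Solving the pair: q_W = 535/22, q_E = 516/11.
Price P = 443 - 2·(1567/22) = 300.5455.
Willow's profit: 300.5455·(535/22) - 106·(535/22) - 3(535/22)² = 2956.8698.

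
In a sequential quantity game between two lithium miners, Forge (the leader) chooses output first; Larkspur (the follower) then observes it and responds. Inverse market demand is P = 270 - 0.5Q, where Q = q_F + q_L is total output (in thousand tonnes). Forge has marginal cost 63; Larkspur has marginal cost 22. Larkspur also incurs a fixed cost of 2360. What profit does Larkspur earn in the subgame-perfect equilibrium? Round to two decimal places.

Solve by backward induction. Given q_F, the follower Larkspur maximises π_L = (270 - (1/2)q_F - (1/2)q_L)q_L - 22q_L.
Setting the follower's marginal profit to zero, 248 - (1/2)q_F - q_L = 0, i.e. q_L = (248 - (1/2)q_F).
The leader anticipates this reaction. Substituting into P = 270 - 0.5Q gives P = 146 - (1/4)q_F, so π_F = (146 - (1/4)q_F)q_F - 63q_F.
Leader FOC: 83 - (1/2)q_F = 0, so q_F = 166.
Then q_L = (248 - (1/2)·166) = 165.
Price P = 270 - (1/2)·331 = 209/2.
Larkspur's profit: (209/2 - 22)·165 - 2360 = 11252.5000.

11252.50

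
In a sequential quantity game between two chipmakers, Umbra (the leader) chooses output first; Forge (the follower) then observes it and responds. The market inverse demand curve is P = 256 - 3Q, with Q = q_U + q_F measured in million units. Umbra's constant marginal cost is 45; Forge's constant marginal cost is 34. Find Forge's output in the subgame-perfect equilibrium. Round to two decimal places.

Solve by backward induction. Given q_U, the follower Forge maximises π_F = (256 - 3q_U - 3q_F)q_F - 34q_F.
∂π_F/∂q_F = 222 - 3q_U - 6q_F = 0 gives the reaction function q_F = (222 - 3q_U)/6.
The leader anticipates this reaction. Substituting into P = 256 - 3Q gives P = 145 - (3/2)q_U, so π_U = (145 - (3/2)q_U)q_U - 45q_U.
Leader FOC: 100 - 3q_U = 0, so q_U = 100/3.
Then q_F = (222 - 3·(100/3))/6 = 61/3.

20.33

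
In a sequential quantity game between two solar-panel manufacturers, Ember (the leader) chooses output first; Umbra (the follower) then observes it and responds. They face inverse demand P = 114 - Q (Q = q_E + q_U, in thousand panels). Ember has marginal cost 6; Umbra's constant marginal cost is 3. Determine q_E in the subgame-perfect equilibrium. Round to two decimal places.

52.50

The follower Umbra best-responds to any q_E: π_U = (114 - Q)q_U - 3q_U.
∂π_U/∂q_U = 111 - q_E - 2q_U = 0 gives the reaction function q_U = (111 - q_E)/2.
The leader anticipates this reaction. Substituting into P = 114 - Q gives P = 117/2 - (1/2)q_E, so π_E = (117/2 - (1/2)q_E)q_E - 6q_E.
Maximising: ∂π_E/∂q_E = 105/2 - q_E = 0, giving q_E = 105/2.
Then q_U = (111 - 105/2)/2 = 117/4.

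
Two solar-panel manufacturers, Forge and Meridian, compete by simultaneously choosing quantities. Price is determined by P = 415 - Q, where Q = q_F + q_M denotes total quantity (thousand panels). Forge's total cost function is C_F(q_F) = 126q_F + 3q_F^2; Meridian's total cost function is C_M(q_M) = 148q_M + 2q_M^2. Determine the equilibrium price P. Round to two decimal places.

Forge's profit: π_F = (415 - Q)q_F - (126q_F + 3q_F²). Setting ∂π_F/∂q_F = 0: 289 - 8q_F - (q_M) = 0.
Meridian's profit: π_M = (415 - Q)q_M - (148q_M + 2q_M²). Setting ∂π_M/∂q_M = 0: 267 - 6q_M - (q_F) = 0.
So q_F = (289 - q_M)/8 and q_M = (267 - q_F)/6.
Solving the pair: q_F = 1467/47, q_M = 1847/47.
Total output Q = 70.5106, so price P = 415 - 70.5106 = 344.4894.

344.49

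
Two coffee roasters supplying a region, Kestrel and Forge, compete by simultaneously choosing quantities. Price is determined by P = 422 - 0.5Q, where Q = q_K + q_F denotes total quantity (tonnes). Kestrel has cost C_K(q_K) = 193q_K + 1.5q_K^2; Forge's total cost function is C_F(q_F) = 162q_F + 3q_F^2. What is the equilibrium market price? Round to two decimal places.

Kestrel's profit: π_K = (422 - 0.5Q)q_K - (193q_K + (3/2)q_K²). Setting ∂π_K/∂q_K = 0: 229 - 4q_K - (1/2)(q_F) = 0.
Forge's first-order condition: 260 - 7q_F - (1/2)(q_K) = 0.
Best responses: q_K = (229 - (1/2)q_F)/4, q_F = (260 - (1/2)q_K)/7.
Substituting one into the other gives q_K = 1964/37 and q_F = 1234/37.
Total output Q = 86.4324, so price P = 422 - (1/2)·86.4324 = 378.7838.

378.78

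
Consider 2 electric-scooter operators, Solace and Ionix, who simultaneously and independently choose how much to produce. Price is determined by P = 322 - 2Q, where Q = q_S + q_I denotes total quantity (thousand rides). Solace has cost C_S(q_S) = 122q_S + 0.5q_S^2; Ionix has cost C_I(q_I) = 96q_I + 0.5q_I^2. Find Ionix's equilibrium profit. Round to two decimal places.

3020.98

Solace's profit: π_S = (322 - 2Q)q_S - (122q_S + (1/2)q_S²). Setting ∂π_S/∂q_S = 0: 200 - 5q_S - 2(q_I) = 0.
Ionix's first-order condition: 226 - 5q_I - 2(q_S) = 0.
Best responses: q_S = (200 - 2q_I)/5, q_I = (226 - 2q_S)/5.
Solving the pair: q_S = 548/21, q_I = 730/21.
Price P = 322 - 2·(426/7) = 1402/7.
Ionix's profit: (1402/7)·(730/21) - 96·(730/21) - (1/2)(730/21)² = 3020.9751.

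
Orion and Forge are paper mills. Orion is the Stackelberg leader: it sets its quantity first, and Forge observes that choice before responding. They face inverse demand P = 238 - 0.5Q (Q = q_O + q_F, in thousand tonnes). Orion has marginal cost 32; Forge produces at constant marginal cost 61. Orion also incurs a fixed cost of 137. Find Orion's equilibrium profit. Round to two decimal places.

13669.25

The follower Forge best-responds to any q_O: π_F = (238 - 0.5Q)q_F - 61q_F.
Setting the follower's marginal profit to zero, 177 - (1/2)q_O - q_F = 0, i.e. q_F = (177 - (1/2)q_O).
Orion substitutes q_F(q_O) into its own profit: π_O = q_O(238 - (1/2)q_O - (177 - (1/2)q_O)/2) - 32q_O = (299/2 - (1/4)q_O)q_O - 32q_O.
The leader's first-order condition 235/2 - (1/2)q_O = 0 yields q_O = 235.
Then q_F = (177 - (1/2)·235) = 119/2.
Price P = 238 - (1/2)·(589/2) = 363/4.
Orion's profit: (363/4 - 32)·235 - 137 = 13669.2500.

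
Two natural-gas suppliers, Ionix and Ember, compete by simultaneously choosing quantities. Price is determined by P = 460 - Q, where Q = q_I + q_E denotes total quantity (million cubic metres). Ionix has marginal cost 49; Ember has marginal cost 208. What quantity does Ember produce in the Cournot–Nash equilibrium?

31

Ionix's profit: π_I = (460 - Q)q_I - (49q_I). Setting ∂π_I/∂q_I = 0: 411 - 2q_I - (q_E) = 0.
Ember's profit: π_E = (460 - Q)q_E - (208q_E). Setting ∂π_E/∂q_E = 0: 252 - 2q_E - (q_I) = 0.
Rearranging gives the reaction functions q_I = (411 - q_E)/2 and q_E = (252 - q_I)/2.
Substituting one into the other gives q_I = 190 and q_E = 31.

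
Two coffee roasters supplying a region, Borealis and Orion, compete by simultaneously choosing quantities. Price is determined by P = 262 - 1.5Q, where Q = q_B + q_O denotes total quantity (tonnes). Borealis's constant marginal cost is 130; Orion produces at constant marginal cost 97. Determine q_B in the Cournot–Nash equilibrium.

22

Borealis's profit: π_B = (262 - 1.5Q)q_B - (130q_B). Setting ∂π_B/∂q_B = 0: 132 - 3q_B - (3/2)(q_O) = 0.
Orion's first-order condition: 165 - 3q_O - (3/2)(q_B) = 0.
Best responses: q_B = (132 - (3/2)q_O)/3, q_O = (165 - (3/2)q_B)/3.
Substituting one into the other gives q_B = 22 and q_O = 44.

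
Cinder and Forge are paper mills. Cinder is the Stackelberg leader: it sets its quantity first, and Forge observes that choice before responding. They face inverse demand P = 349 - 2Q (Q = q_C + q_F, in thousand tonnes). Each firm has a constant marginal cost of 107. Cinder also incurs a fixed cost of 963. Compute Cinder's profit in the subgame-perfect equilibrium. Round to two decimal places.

2697.25

Solve by backward induction. Given q_C, the follower Forge maximises π_F = (349 - 2q_C - 2q_F)q_F - 107q_F.
Follower FOC: 242 - 2q_C - 4q_F = 0, so q_F(q_C) = (242 - 2q_C)/4.
Cinder substitutes q_F(q_C) into its own profit: π_C = q_C(349 - 2q_C - (242 - 2q_C)/2) - 107q_C = (228 - q_C)q_C - 107q_C.
The leader's first-order condition 121 - 2q_C = 0 yields q_C = 121/2.
Then q_F = (242 - 2·(121/2))/4 = 121/4.
Price P = 349 - 2·(363/4) = 335/2.
Cinder's profit: (335/2 - 107)·(121/2) - 963 = 2697.2500.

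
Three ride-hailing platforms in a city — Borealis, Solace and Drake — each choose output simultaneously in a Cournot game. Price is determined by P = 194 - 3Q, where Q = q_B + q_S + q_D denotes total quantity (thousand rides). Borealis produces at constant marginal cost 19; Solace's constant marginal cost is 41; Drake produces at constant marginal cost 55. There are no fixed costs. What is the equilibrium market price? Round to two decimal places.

Borealis's profit: π_B = (194 - 3Q)q_B - (19q_B). Setting ∂π_B/∂q_B = 0: 175 - 6q_B - 3(q_S + q_D) = 0.
Solace's profit: π_S = (194 - 3Q)q_S - (41q_S). Setting ∂π_S/∂q_S = 0: 153 - 6q_S - 3(q_B + q_D) = 0.
Drake's first-order condition: 139 - 6q_D - 3(q_B + q_S) = 0.
Adding the 3 conditions: 467 − 6Q − 6Q = 0, i.e. Q = 467/12.
Back-substituting: q_B = (175 − 467/4)/3 = 233/12, q_S = (153 − 467/4)/3 = 145/12, q_D = (139 − 467/4)/3 = 89/12.
Total output Q = 467/12, so price P = 194 - 3·(467/12) = 309/4.

77.25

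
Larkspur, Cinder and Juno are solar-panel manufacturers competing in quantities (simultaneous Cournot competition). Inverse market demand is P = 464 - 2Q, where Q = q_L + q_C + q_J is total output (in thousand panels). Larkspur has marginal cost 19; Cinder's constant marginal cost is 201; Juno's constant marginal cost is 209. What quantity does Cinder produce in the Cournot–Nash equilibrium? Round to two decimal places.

11.13

Larkspur's profit: π_L = (464 - 2Q)q_L - (19q_L). Setting ∂π_L/∂q_L = 0: 445 - 4q_L - 2(q_C + q_J) = 0.
Cinder's profit: π_C = (464 - 2Q)q_C - (201q_C). Setting ∂π_C/∂q_C = 0: 263 - 4q_C - 2(q_L + q_J) = 0.
Juno's first-order condition: 255 - 4q_J - 2(q_L + q_C) = 0.
Adding the 3 conditions: 963 − 4Q − 4Q = 0, i.e. Q = 963/8.
Back-substituting: q_L = (445 − 963/4)/2 = 817/8, q_C = (263 − 963/4)/2 = 89/8, q_J = (255 − 963/4)/2 = 57/8.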